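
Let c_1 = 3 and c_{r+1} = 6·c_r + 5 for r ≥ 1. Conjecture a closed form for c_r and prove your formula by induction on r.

c_r = 4·6^(r - 1) - 1

Computing the first terms: c_1 = 3, c_2 = 23, c_3 = 143. This suggests c_r = 4·6^(r - 1) - 1.
When r = 1: the formula gives 3 = 3 = c_1.
Inductive step: assume the claim holds for r = j, so c_j = 4·6^(j - 1) - 1.
Then c_{j+1} = 6·c_j + 5 = 6·(4·6^(j - 1) - 1) + 5 = 4·6^j - 1 = 4·6^((j+1) - 1) - 1,
which is the claimed formula at r = j+1.
By the principle of mathematical induction, the result holds for all r ≥ 1.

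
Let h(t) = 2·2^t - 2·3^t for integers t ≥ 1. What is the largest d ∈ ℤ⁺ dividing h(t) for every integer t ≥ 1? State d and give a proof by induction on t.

Computing the first values: h(1) = -2 and h(2) = -10; gcd(-2, -10) = 2, so d ≤ 2.
We prove 2 | 2·2^t - 2·3^t for all t ≥ 1 by induction on t.
Base case (t = 1): h(1) = -2 = 2·(-1), so 2 | h(1).
Inductive step: suppose the statement holds for some r ≥ 1, i.e. 2 | h(r). Then
h(r+1) − 3·h(r) = (2·2^(r+1) - 2·3^(r+1)) − 3·(2·2^r - 2·3^r) = (2)·2^r·(2 − 3) = (-2)·2^r. Since 2 | h(r) by the inductive hypothesis, 2 | 3·h(r); and 2 | -2 since -2 = 2·-1. Therefore 2 | h(r+1).
By induction, the statement is established for all t ≥ 1.
Therefore the largest such d is 2.

d = 2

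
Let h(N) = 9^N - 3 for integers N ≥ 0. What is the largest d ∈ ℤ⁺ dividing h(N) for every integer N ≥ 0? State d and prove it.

d = 2

Computing the first values: h(0) = -2 and h(1) = 6; gcd(-2, 6) = 2, so d ≤ 2.
We prove 2 | 9^N - 3 for all N ≥ 0 by induction on N.
When N = 0: h(0) = -2 = 2·(-1), so 2 | h(0).
Inductive step: assume the claim holds for N = r, i.e. 2 | h(r). Then
h(r+1) = 9^(r+1) - 3 = 9·(9^r - 3) + 24 = 9·h(r) + 24. The first term is divisible by 2 by the inductive hypothesis, and 24 is divisible by 2. Hence 2 | h(r+1).
Hence, by induction on N, the claim holds for every N ≥ 0.
Therefore the largest such d is 2.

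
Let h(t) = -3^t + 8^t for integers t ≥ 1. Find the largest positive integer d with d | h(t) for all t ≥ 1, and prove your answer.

Computing the first values: h(1) = 5 and h(2) = 55; gcd(5, 55) = 5, so d ≤ 5.
We prove 5 | -3^t + 8^t for all t ≥ 1 by induction on t.
For the base case t = 1: h(1) = 5 = 5·(1), so 5 | h(1).
Suppose the result is true for t = i, i.e. 5 | h(i). Then
8^{i+1} − 3^{i+1} = 8·8^i − 3·3^i = 8·(8^i − 3^i) + (5)·3^i. The first term is divisible by 5 by the inductive hypothesis, and the second term (5)·3^i is divisible by 5 since 5 | 5. Hence 5 | h(i+1).
Hence, by induction on t, the claim holds for every t ≥ 1.
Therefore the largest such d is 5.

d = 5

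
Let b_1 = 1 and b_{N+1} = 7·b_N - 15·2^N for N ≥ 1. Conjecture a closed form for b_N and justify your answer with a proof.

Computing the first terms: b_1 = 1, b_2 = -23, b_3 = -221. This suggests b_N = 3·2^N - 5·7^(N - 1).
When N = 1: the formula gives 1 = 1 = b_1.
Suppose the result is true for N = p, so b_p = 3·2^p - 5·7^(p - 1).
Then b_{p+1} = 7·b_p - 15·2^p = 7·(3·2^p - 5·7^(p - 1)) - 15·2^p = 3·2^(p + 1) - 5·7^p = 3·2^(p+1) - 5·7^((p+1) - 1),
which is the claimed formula at N = p+1.
By induction, the statement is established for all N ≥ 1.

b_N = 3·2^N - 5·7^(N - 1)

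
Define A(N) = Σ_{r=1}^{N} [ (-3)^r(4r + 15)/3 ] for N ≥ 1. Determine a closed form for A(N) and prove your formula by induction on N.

A(N) = (-3)^N(N + 4) - 4

We claim A(N) = (-3)^N(N + 4) - 4 for all N ≥ 1.
For the base case N = 1: A(1) = -19, and the closed form gives -19. They agree.
Suppose the result is true for N = r, so A(r) = (-3)^r(r + 4) - 4.
Then A(r+1) = A(r) + ((-3)^r(-4r - 19)) = ((-3)^r(r + 4) - 4) + ((-3)^r(-4r - 19)).
Simplifying, A(r+1) = -3(-3)^r·r - 15(-3)^r - 4 = (-3)^(r+1)((r+1) + 4) - 4,
which is the closed form with N = r+1.
Hence, by induction on N, the claim holds for every N ≥ 1.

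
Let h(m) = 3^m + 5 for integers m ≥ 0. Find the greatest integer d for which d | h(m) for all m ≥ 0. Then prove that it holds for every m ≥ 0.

d = 2

Computing the first values: h(0) = 6 and h(1) = 8; gcd(6, 8) = 2, so d ≤ 2.
We prove 2 | 3^m + 5 for all m ≥ 0 by induction on m.
Base step (m = 0): h(0) = 6 = 2·(3), so 2 | h(0).
Suppose the result is true for m = i, i.e. 2 | h(i). Then
h(i+1) = 3^(i+1) + 5 = 3·(3^i + 5) - 10 = 3·h(i) - 10. The first term is divisible by 2 by the inductive hypothesis, and -10 is divisible by 2. Hence 2 | h(i+1).
Hence, by induction on m, the claim holds for every m ≥ 0.
Therefore the largest such d is 2.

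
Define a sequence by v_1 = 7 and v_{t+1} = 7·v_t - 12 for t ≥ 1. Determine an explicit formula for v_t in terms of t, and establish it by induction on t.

Computing the first terms: v_1 = 7, v_2 = 37, v_3 = 247. This suggests v_t = 5·7^(t - 1) + 2.
When t = 1: the formula gives 7 = 7 = v_1.
For the inductive step, assume it holds for an arbitrary m ≥ 1, so v_m = 5·7^(m - 1) + 2.
Then v_{m+1} = 7·v_m - 12 = 7·(5·7^(m - 1) + 2) - 12 = 5·7^m + 2 = 5·7^((m+1) - 1) + 2,
which is the claimed formula at t = m+1.
By induction, the statement is established for all t ≥ 1.

v_t = 5·7^(t - 1) + 2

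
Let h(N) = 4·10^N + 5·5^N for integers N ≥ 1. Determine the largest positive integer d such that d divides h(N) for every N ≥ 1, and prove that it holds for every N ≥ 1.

Computing the first values: h(1) = 65 and h(2) = 525; gcd(65, 525) = 5, so d ≤ 5.
We prove 5 | 4·10^N + 5·5^N for all N ≥ 1 by induction on N.
When N = 1: h(1) = 65 = 5·(13), so 5 | h(1).
Suppose the result is true for N = i, i.e. 5 | h(i). Then
h(i+1) − 10·h(i) = (4·10^(i+1) + 5·5^(i+1)) − 10·(4·10^i + 5·5^i) = (5)·5^i·(5 − 10) = (-25)·5^i. Since 5 | h(i) by the inductive hypothesis, 5 | 10·h(i); and 5 | -25 since -25 = 5·-5. Therefore 5 | h(i+1).
Hence, by induction on N, the claim holds for every N ≥ 1.
Therefore the largest such d is 5.

d = 5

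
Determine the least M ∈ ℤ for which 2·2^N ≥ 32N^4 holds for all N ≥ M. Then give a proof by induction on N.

At N = 21: 4194304 < 6223392, so the inequality fails and M ≥ 22. We prove 2·2^N ≥ 32N^4 for all N ≥ 22.
Base case (N = 22): 2·2^N = 8388608 and 32N^4 = 7496192, so 8388608 ≥ 7496192.
Suppose the result is true for N = i, so 2·2^i ≥ 32i^4.
Then 2·2^(i + 1) = 2·(2·2^i) ≥ 2·(32i^4).
Also, for i ≥ 22 we have 2·(32i^4) ≥ 32(i+1)^4, since 2 ≥ (1 + 1/i)^4 for all i ≥ 22.
Combining, 2·2^(i + 1) ≥ 32(i+1)^4.
By the principle of mathematical induction, the result holds for all N ≥ 22.
Hence the smallest such M is 22.

M = 22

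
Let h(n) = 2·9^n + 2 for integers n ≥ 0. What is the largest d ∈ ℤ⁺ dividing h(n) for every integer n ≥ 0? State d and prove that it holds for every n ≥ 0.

d = 4

Computing the first values: h(0) = 4 and h(1) = 20; gcd(4, 20) = 4, so d ≤ 4.
We prove 4 | 2·9^n + 2 for all n ≥ 0 by induction on n.
When n = 0: h(0) = 4 = 4·(1), so 4 | h(0).
Suppose the result is true for n = p, i.e. 4 | h(p). Then
h(p+1) = 2·9^(p+1) + 2 = 9·(2·9^p + 2) - 16 = 9·h(p) - 16. The first term is divisible by 4 by the inductive hypothesis, and -16 is divisible by 4. Hence 4 | h(p+1).
This completes the induction.
Therefore the largest such d is 4.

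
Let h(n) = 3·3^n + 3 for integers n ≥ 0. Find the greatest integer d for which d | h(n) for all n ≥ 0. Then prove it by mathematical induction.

d = 6

Computing the first values: h(0) = 6 and h(1) = 12; gcd(6, 12) = 6, so d ≤ 6.
We prove 6 | 3·3^n + 3 for all n ≥ 0 by induction on n.
Base step (n = 0): h(0) = 6 = 6·(1), so 6 | h(0).
Inductive step: suppose the statement holds for some r ≥ 0, i.e. 6 | h(r). Then
h(r+1) = 3·3^(r+1) + 3 = 3·(3·3^r + 3) - 6 = 3·h(r) - 6. The first term is divisible by 6 by the inductive hypothesis, and -6 is divisible by 6. Hence 6 | h(r+1).
By induction, the statement is established for all n ≥ 0.
Therefore the largest such d is 6.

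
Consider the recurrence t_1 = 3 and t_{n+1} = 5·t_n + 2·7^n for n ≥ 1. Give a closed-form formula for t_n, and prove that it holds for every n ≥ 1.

t_n = -4·5^(n - 1) + 7^n

Computing the first terms: t_1 = 3, t_2 = 29, t_3 = 243. This suggests t_n = -4·5^(n - 1) + 7^n.
Base step (n = 1): the formula gives 3 = 3 = t_1.
Suppose the result is true for n = r, so t_r = -4·5^(r - 1) + 7^r.
Then t_{r+1} = 5·t_r + 2·7^r = 5·(-4·5^(r - 1) + 7^r) + 2·7^r = -4·5^r + 7^(r + 1) = -4·5^((r+1) - 1) + 7^(r+1),
which is the claimed formula at n = r+1.
By induction, the statement is established for all n ≥ 1.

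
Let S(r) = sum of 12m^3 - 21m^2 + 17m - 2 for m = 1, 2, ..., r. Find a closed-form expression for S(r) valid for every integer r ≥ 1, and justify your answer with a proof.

We claim S(r) = r(3r^3 - r^2 + r + 3) for all r ≥ 1.
Base case (r = 1): S(1) = 6, and the closed form gives 6. They agree.
Suppose the result is true for r = m, so S(m) = m(3m^3 - m^2 + m + 3).
Then S(m+1) = S(m) + (12m^3 + 15m^2 + 11m + 6) = (m(3m^3 - m^2 + m + 3)) + (12m^3 + 15m^2 + 11m + 6).
Simplifying, S(m+1) = (m + 1)(3m^3 + 8m^2 + 8m + 6) = (m+1)(3(m+1)^3 - (m+1)^2 + (m+1) + 3),
which is the closed form with r = m+1.
By the principle of mathematical induction, the result holds for all r ≥ 1.

S(r) = r(3r^3 - r^2 + r + 3)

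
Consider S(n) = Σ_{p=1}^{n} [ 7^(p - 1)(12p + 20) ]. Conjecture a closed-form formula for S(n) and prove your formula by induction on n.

We claim S(n) = 7^n(2n + 3) - 3 for all n ≥ 1.
For the base case n = 1: S(1) = 32, and the closed form gives 32. They agree.
Inductive step: suppose the statement holds for some p ≥ 1, so S(p) = 7^p(2p + 3) - 3.
Then S(p+1) = S(p) + (7^p(12p + 32)) = (7^p(2p + 3) - 3) + (7^p(12p + 32)).
Simplifying, S(p+1) = 14·7^p·p + 35·7^p - 3 = 7^(p+1)(2(p+1) + 3) - 3,
which is the closed form with n = p+1.
By induction, the statement is established for all n ≥ 1.

S(n) = 7^n(2n + 3) - 3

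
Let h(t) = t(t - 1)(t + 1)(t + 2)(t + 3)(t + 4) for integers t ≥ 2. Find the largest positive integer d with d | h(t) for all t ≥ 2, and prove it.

d = 720

Computing the first values: h(2) = 720 and h(3) = 5040; gcd(720, 5040) = 720, so d ≤ 720.
We prove 720 | t(t - 1)(t + 1)(t + 2)(t + 3)(t + 4) for all t ≥ 2 by induction on t.
Base step (t = 2): h(2) = 720 = 720·(1), so 720 | h(2).
Inductive step: assume the claim holds for t = m, i.e. 720 | h(m). Then
h(m+1) − h(m) = m·(m+1)·(m+2)·(m+3)·(m+4)·(m+5) − (m-1)·m·(m+1)·(m+2)·(m+3)·(m+4) = m·(m+1)·(m+2)·(m+3)·(m+4)·[(m+5) − (m-1)] = 6·m·(m+1)·(m+2)·(m+3)·(m+4). The product of 5 consecutive integers is divisible by (5)! = 120, so h(m+1) − h(m) is divisible by 6·120 = 720. By the inductive hypothesis 720 | h(m), hence 720 | h(m+1).
This completes the induction.
Therefore the largest such d is 720.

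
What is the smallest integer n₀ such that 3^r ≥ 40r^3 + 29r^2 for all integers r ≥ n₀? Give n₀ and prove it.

n₀ = 10

At r = 9: 19683 < 31509, so the inequality fails and n₀ ≥ 10. We prove 3^r ≥ 40r^3 + 29r^2 for all r ≥ 10.
Base step (r = 10): 3^r = 59049 and 40r^3 + 29r^2 = 42900, so 59049 ≥ 42900.
Suppose the result is true for r = j, so 3^j ≥ 40j^3 + 29j^2.
Then 3^(j + 1) = 3·(3^j) ≥ 3·(40j^3 + 29j^2).
Also, for j ≥ 10 we have 3·(40j^3 + 29j^2) ≥ 40(j+1)^3 + 29(j+1)^2, since 3·(40j^3 + 29j^2) − (40(j+1)^3 + 29(j+1)^2) = 80j^3 - 62j^2 - 178j - 69, which is nonnegative for all j ≥ 10.
Combining, 3^(j + 1) ≥ 40(j+1)^3 + 29(j+1)^2.
This completes the induction.
Hence the smallest such n₀ is 10.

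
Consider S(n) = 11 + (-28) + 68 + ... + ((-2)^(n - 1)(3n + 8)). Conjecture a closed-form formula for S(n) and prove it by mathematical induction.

We claim S(n) = -(-2)^n(n + 3) + 3 for all n ≥ 1.
Base step (n = 1): S(1) = 11, and the closed form gives 11. They agree.
Inductive step: suppose the statement holds for some i ≥ 1, so S(i) = -(-2)^i(i + 3) + 3.
Then S(i+1) = S(i) + ((-2)^i(3i + 11)) = (-(-2)^i(i + 3) + 3) + ((-2)^i(3i + 11)).
Simplifying, S(i+1) = -(-2)^(i + 1)i - (-2)^(i + 3) + 3 = -(-2)^(i+1)((i+1) + 3) + 3,
which is the closed form with n = i+1.
Hence, by induction on n, the claim holds for every n ≥ 1.

S(n) = -(-2)^n(n + 3) + 3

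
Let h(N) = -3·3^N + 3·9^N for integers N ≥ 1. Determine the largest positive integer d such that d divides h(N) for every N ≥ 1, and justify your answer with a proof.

Computing the first values: h(1) = 18 and h(2) = 216; gcd(18, 216) = 18, so d ≤ 18.
We prove 18 | -3·3^N + 3·9^N for all N ≥ 1 by induction on N.
Base case (N = 1): h(1) = 18 = 18·(1), so 18 | h(1).
Inductive step: assume the claim holds for N = m, i.e. 18 | h(m). Then
h(m+1) − 9·h(m) = (-3·3^(m+1) + 3·9^(m+1)) − 9·(-3·3^m + 3·9^m) = (-3)·3^m·(3 − 9) = (18)·3^m. Since 18 | h(m) by the inductive hypothesis, 18 | 9·h(m); and 18 | 18 since 18 = 18·1. Therefore 18 | h(m+1).
Hence, by induction on N, the claim holds for every N ≥ 1.
Therefore the largest such d is 18.

d = 18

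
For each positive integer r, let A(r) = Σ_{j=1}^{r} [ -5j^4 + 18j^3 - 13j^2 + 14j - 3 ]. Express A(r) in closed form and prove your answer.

A(r) = -r(r^4 - 2r^3 - 3r^2 - 5r - 2)

We claim A(r) = -r(r^4 - 2r^3 - 3r^2 - 5r - 2) for all r ≥ 1.
Base step (r = 1): A(1) = 11, and the closed form gives 11. They agree.
Suppose the result is true for r = j, so A(j) = j(-j^4 + 2j^3 + 3j^2 + 5j + 2).
Then A(j+1) = A(j) + (-5j^4 - 2j^3 + 11j^2 + 22j + 11) = (j(-j^4 + 2j^3 + 3j^2 + 5j + 2)) + (-5j^4 - 2j^3 + 11j^2 + 22j + 11).
Simplifying, A(j+1) = -(j + 1)(j^4 + 2j^3 - 3j^2 - 13j - 11) = -(j+1)((j+1)^4 - 2(j+1)^3 - 3(j+1)^2 - 5(j+1) - 2),
which is the closed form with r = j+1.
Hence, by induction on r, the claim holds for every r ≥ 1.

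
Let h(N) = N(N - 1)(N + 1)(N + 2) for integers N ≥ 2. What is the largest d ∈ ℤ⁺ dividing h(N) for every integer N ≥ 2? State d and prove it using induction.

d = 24

Computing the first values: h(2) = 24 and h(3) = 120; gcd(24, 120) = 24, so d ≤ 24.
We prove 24 | N(N - 1)(N + 1)(N + 2) for all N ≥ 2 by induction on N.
When N = 2: h(2) = 24 = 24·(1), so 24 | h(2).
Suppose the result is true for N = j, i.e. 24 | h(j). Then
h(j+1) − h(j) = j·(j+1)·(j+2)·(j+3) − (j-1)·j·(j+1)·(j+2) = j·(j+1)·(j+2)·[(j+3) − (j-1)] = 4·j·(j+1)·(j+2). The product of 3 consecutive integers is divisible by (3)! = 6, so h(j+1) − h(j) is divisible by 4·6 = 24. By the inductive hypothesis 24 | h(j), hence 24 | h(j+1).
By induction, the statement is established for all N ≥ 2.
Therefore the largest such d is 24.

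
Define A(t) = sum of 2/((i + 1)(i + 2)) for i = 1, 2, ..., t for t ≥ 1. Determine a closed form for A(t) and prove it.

We claim A(t) = t/(t + 2) for all t ≥ 1.
When t = 1: A(1) = 1/3, and the closed form gives 1/3. They agree.
Inductive step: assume the claim holds for t = i, so A(i) = i/(i + 2).
Then A(i+1) = A(i) + (2/((i + 2)(i + 3))) = (i/(i + 2)) + (2/((i + 2)(i + 3))).
Simplifying, A(i+1) = (i + 1)/(i + 3) = (i+1)/((i+1) + 2),
which is the closed form with t = i+1.
By induction, the statement is established for all t ≥ 1.

A(t) = t/(t + 2)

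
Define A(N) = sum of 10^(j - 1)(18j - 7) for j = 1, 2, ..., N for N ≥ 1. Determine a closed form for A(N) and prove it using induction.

A(N) = 10^N(2N - 1) + 1

We claim A(N) = 10^N(2N - 1) + 1 for all N ≥ 1.
For the base case N = 1: A(1) = 11, and the closed form gives 11. They agree.
Inductive step: assume the claim holds for N = j, so A(j) = 10^j(2j - 1) + 1.
Then A(j+1) = A(j) + (10^j(18j + 11)) = (10^j(2j - 1) + 1) + (10^j(18j + 11)).
Simplifying, A(j+1) = 20·10^j·j + 10·10^j + 1 = 10^(j+1)(2(j+1) - 1) + 1,
which is the closed form with N = j+1.
By induction, the statement is established for all N ≥ 1.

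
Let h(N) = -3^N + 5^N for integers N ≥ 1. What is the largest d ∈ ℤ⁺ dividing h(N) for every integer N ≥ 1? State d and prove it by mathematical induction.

Computing the first values: h(1) = 2 and h(2) = 16; gcd(2, 16) = 2, so d ≤ 2.
We prove 2 | -3^N + 5^N for all N ≥ 1 by induction on N.
When N = 1: h(1) = 2 = 2·(1), so 2 | h(1).
Inductive step: assume the claim holds for N = k, i.e. 2 | h(k). Then
5^{k+1} − 3^{k+1} = 5·5^k − 3·3^k = 5·(5^k − 3^k) + (2)·3^k. The first term is divisible by 2 by the inductive hypothesis, and the second term (2)·3^k is divisible by 2 since 2 | 2. Hence 2 | h(k+1).
Hence, by induction on N, the claim holds for every N ≥ 1.
Therefore the largest such d is 2.

d = 2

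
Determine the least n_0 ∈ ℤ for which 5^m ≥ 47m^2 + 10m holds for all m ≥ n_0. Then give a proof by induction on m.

n_0 = 5

At m = 4: 625 < 792, so the inequality fails and n_0 ≥ 5. We prove 5^m ≥ 47m^2 + 10m for all m ≥ 5.
Base case (m = 5): 5^m = 3125 and 47m^2 + 10m = 1225, so 3125 ≥ 1225.
Suppose the result is true for m = r, so 5^r ≥ 47r^2 + 10r.
Then 5^(r + 1) = 5·(5^r) ≥ 5·(47r^2 + 10r).
Also, for r ≥ 5 we have 5·(47r^2 + 10r) ≥ 47(r+1)^2 + 10(r+1), since 5·(47r^2 + 10r) − (47(r+1)^2 + 10(r+1)) = 188r^2 - 54r - 57, which is nonnegative for all r ≥ 5.
Combining, 5^(r + 1) ≥ 47(r+1)^2 + 10(r+1).
By the principle of mathematical induction, the result holds for all m ≥ 5.
Hence the smallest such n_0 is 5.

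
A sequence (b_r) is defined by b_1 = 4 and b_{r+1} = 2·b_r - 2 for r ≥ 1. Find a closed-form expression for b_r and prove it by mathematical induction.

Computing the first terms: b_1 = 4, b_2 = 6, b_3 = 10. This suggests b_r = 2^r + 2.
For the base case r = 1: the formula gives 4 = 4 = b_1.
For the inductive step, assume it holds for an arbitrary j ≥ 1, so b_j = 2^j + 2.
Then b_{j+1} = 2·b_j - 2 = 2·(2^j + 2) - 2 = 2^(j + 1) + 2,
which is the claimed formula at r = j+1.
By the principle of mathematical induction, the result holds for all r ≥ 1.

b_r = 2^r + 2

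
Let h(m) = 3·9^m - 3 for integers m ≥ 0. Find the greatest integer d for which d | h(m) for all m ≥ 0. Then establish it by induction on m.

d = 24

Computing the first values: h(0) = 0 and h(1) = 24; gcd(0, 24) = 24, so d ≤ 24.
We prove 24 | 3·9^m - 3 for all m ≥ 0 by induction on m.
Base case (m = 0): h(0) = 0 = 24·(0), so 24 | h(0).
For the inductive step, assume it holds for an arbitrary k ≥ 0, i.e. 24 | h(k). Then
h(k+1) = 3·9^(k+1) - 3 = 9·(3·9^k - 3) + 24 = 9·h(k) + 24. The first term is divisible by 24 by the inductive hypothesis, and 24 is divisible by 24. Hence 24 | h(k+1).
By the principle of mathematical induction, the result holds for all m ≥ 0.
Therefore the largest such d is 24.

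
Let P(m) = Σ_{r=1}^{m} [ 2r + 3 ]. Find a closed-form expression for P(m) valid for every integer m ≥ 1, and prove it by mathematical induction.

P(m) = m(m + 4)

We claim P(m) = m(m + 4) for all m ≥ 1.
For the base case m = 1: P(1) = 5, and the closed form gives 5. They agree.
Inductive step: assume the claim holds for m = r, so P(r) = r(r + 4).
Then P(r+1) = P(r) + (2r + 5) = (r(r + 4)) + (2r + 5).
Simplifying, P(r+1) = (r + 1)(r + 5) = (r+1)((r+1) + 4),
which is the closed form with m = r+1.
By the principle of mathematical induction, the result holds for all m ≥ 1.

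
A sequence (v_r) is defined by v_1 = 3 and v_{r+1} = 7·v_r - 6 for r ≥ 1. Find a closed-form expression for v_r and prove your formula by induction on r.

Computing the first terms: v_1 = 3, v_2 = 15, v_3 = 99. This suggests v_r = 2·7^(r - 1) + 1.
When r = 1: the formula gives 3 = 3 = v_1.
Inductive step: suppose the statement holds for some p ≥ 1, so v_p = 2·7^(p - 1) + 1.
Then v_{p+1} = 7·v_p - 6 = 7·(2·7^(p - 1) + 1) - 6 = 2·7^p + 1 = 2·7^((p+1) - 1) + 1,
which is the claimed formula at r = p+1.
By the principle of mathematical induction, the result holds for all r ≥ 1.

v_r = 2·7^(r - 1) + 1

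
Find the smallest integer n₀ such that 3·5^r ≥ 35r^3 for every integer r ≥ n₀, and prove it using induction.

At r = 4: 1875 < 2240, so the inequality fails and n₀ ≥ 5. We prove 3·5^r ≥ 35r^3 for all r ≥ 5.
When r = 5: 3·5^r = 9375 and 35r^3 = 4375, so 9375 ≥ 4375.
For the inductive step, assume it holds for an arbitrary p ≥ 5, so 3·5^p ≥ 35p^3.
Then 3·5^(p + 1) = 5·(3·5^p) ≥ 5·(35p^3).
Also, for p ≥ 5 we have 5·(35p^3) ≥ 35(p+1)^3, since 5 ≥ (1 + 1/p)^3 for all p ≥ 5.
Combining, 3·5^(p + 1) ≥ 35(p+1)^3.
By the principle of mathematical induction, the result holds for all r ≥ 5.
Hence the smallest such n₀ is 5.

n₀ = 5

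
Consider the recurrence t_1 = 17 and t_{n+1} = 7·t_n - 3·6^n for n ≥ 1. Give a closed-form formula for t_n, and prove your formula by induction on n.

Computing the first terms: t_1 = 17, t_2 = 101, t_3 = 599. This suggests t_n = 3·6^n - 7^(n - 1).
For the base case n = 1: the formula gives 17 = 17 = t_1.
Inductive step: suppose the statement holds for some k ≥ 1, so t_k = 3·6^k - 7^(k - 1).
Then t_{k+1} = 7·t_k - 3·6^k = 7·(3·6^k - 7^(k - 1)) - 3·6^k = 3·6^(k + 1) - 7^k = 3·6^(k+1) - 7^((k+1) - 1),
which is the claimed formula at n = k+1.
By induction, the statement is established for all n ≥ 1.

t_n = 3·6^n - 7^(n - 1)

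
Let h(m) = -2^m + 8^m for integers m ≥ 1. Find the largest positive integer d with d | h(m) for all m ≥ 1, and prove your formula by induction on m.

Computing the first values: h(1) = 6 and h(2) = 60; gcd(6, 60) = 6, so d ≤ 6.
We prove 6 | -2^m + 8^m for all m ≥ 1 by induction on m.
When m = 1: h(1) = 6 = 6·(1), so 6 | h(1).
Inductive step: assume the claim holds for m = k, i.e. 6 | h(k). Then
8^{k+1} − 2^{k+1} = 8·8^k − 2·2^k = 8·(8^k − 2^k) + (6)·2^k. The first term is divisible by 6 by the inductive hypothesis, and the second term (6)·2^k is divisible by 6 since 6 | 6. Hence 6 | h(k+1).
Hence, by induction on m, the claim holds for every m ≥ 1.
Therefore the largest such d is 6.

d = 6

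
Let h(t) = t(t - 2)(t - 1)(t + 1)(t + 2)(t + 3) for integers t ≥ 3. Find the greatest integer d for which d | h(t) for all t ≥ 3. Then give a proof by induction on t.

Computing the first values: h(3) = 720 and h(4) = 5040; gcd(720, 5040) = 720, so d ≤ 720.
We prove 720 | t(t - 2)(t - 1)(t + 1)(t + 2)(t + 3) for all t ≥ 3 by induction on t.
For the base case t = 3: h(3) = 720 = 720·(1), so 720 | h(3).
Inductive step: assume the claim holds for t = i, i.e. 720 | h(i). Then
h(i+1) − h(i) = (i-1)·i·(i+1)·(i+2)·(i+3)·(i+4) − (i-2)·(i-1)·i·(i+1)·(i+2)·(i+3) = (i-1)·i·(i+1)·(i+2)·(i+3)·[(i+4) − (i-2)] = 6·(i-1)·i·(i+1)·(i+2)·(i+3). The product of 5 consecutive integers is divisible by (5)! = 120, so h(i+1) − h(i) is divisible by 6·120 = 720. By the inductive hypothesis 720 | h(i), hence 720 | h(i+1).
This completes the induction.
Therefore the largest such d is 720.

d = 720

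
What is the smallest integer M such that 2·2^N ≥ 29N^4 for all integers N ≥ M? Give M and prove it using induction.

M = 22

At N = 21: 4194304 < 5639949, so the inequality fails and M ≥ 22. We prove 2·2^N ≥ 29N^4 for all N ≥ 22.
When N = 22: 2·2^N = 8388608 and 29N^4 = 6793424, so 8388608 ≥ 6793424.
Suppose the result is true for N = j, so 2·2^j ≥ 29j^4.
Then 2·2^(j + 1) = 2·(2·2^j) ≥ 2·(29j^4).
Also, for j ≥ 22 we have 2·(29j^4) ≥ 29(j+1)^4, since 2 ≥ (1 + 1/j)^4 for all j ≥ 22.
Combining, 2·2^(j + 1) ≥ 29(j+1)^4.
By induction, the statement is established for all N ≥ 22.
Hence the smallest such M is 22.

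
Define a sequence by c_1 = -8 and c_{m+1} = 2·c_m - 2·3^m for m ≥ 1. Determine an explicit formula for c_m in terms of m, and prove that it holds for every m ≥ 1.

c_m = -2^m - 2·3^m

Computing the first terms: c_1 = -8, c_2 = -22, c_3 = -62. This suggests c_m = -2^m - 2·3^m.
For the base case m = 1: the formula gives -8 = -8 = c_1.
Suppose the result is true for m = p, so c_p = -2^p - 2·3^p.
Then c_{p+1} = 2·c_p - 2·3^p = 2·(-2^p - 2·3^p) - 2·3^p = -2^(p + 1) - 2·3^(p + 1),
which is the claimed formula at m = p+1.
By induction, the statement is established for all m ≥ 1.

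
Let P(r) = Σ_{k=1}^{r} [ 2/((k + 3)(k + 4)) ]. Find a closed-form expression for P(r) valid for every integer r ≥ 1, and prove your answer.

P(r) = r/(2(r + 4))

We claim P(r) = r/(2(r + 4)) for all r ≥ 1.
For the base case r = 1: P(1) = 1/10, and the closed form gives 1/10. They agree.
Inductive step: suppose the statement holds for some k ≥ 1, so P(k) = k/(2(k + 4)).
Then P(k+1) = P(k) + (2/((k + 4)(k + 5))) = (k/(2(k + 4))) + (2/((k + 4)(k + 5))).
Simplifying, P(k+1) = (k + 1)/(2(k + 5)) = (k+1)/(2((k+1) + 4)),
which is the closed form with r = k+1.
This completes the induction.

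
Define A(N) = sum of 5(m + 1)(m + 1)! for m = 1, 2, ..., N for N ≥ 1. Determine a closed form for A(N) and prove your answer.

A(N) = 5(N + 2)! - 10

We claim A(N) = 5(N + 2)! - 10 for all N ≥ 1.
Base step (N = 1): A(1) = 20, and the closed form gives 20. They agree.
For the inductive step, assume it holds for an arbitrary m ≥ 1, so A(m) = 5(m + 2)! - 10.
Then A(m+1) = A(m) + (5(m + 2)(m + 2)!) = (5(m + 2)! - 10) + (5(m + 2)(m + 2)!).
Simplifying, A(m+1) = 5((m+1) + 2)! - 10,
which is the closed form with N = m+1.
By the principle of mathematical induction, the result holds for all N ≥ 1.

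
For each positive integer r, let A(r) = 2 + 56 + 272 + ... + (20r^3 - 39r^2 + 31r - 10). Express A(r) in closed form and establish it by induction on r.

We claim A(r) = r(5r^3 - 3r^2 + r - 1) for all r ≥ 1.
Base step (r = 1): A(1) = 2, and the closed form gives 2. They agree.
Inductive step: assume the claim holds for r = i, so A(i) = i(5i^3 - 3i^2 + i - 1).
Then A(i+1) = A(i) + (20i^3 + 21i^2 + 13i + 2) = (i(5i^3 - 3i^2 + i - 1)) + (20i^3 + 21i^2 + 13i + 2).
Simplifying, A(i+1) = (i + 1)(5i^3 + 12i^2 + 10i + 2) = (i+1)(5(i+1)^3 - 3(i+1)^2 + (i+1) - 1),
which is the closed form with r = i+1.
By the principle of mathematical induction, the result holds for all r ≥ 1.

A(r) = r(5r^3 - 3r^2 + r - 1)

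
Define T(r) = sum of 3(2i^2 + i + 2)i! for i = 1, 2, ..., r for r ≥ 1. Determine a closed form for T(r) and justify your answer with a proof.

T(r) = (6r + 3)(r + 1)! - 3

We claim T(r) = (6r + 3)(r + 1)! - 3 for all r ≥ 1.
When r = 1: T(1) = 15, and the closed form gives 15. They agree.
Inductive step: suppose the statement holds for some i ≥ 1, so T(i) = (6i + 3)(i + 1)! - 3.
Then T(i+1) = T(i) + (3(2i^2 + 5i + 5)(i + 1)!) = ((6i + 3)(i + 1)! - 3) + (3(2i^2 + 5i + 5)(i + 1)!).
Simplifying, T(i+1) = (6(i+1) + 3)((i+1) + 1)! - 3,
which is the closed form with r = i+1.
By the principle of mathematical induction, the result holds for all r ≥ 1.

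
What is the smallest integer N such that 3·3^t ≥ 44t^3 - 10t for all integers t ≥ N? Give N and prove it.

N = 9

At t = 8: 19683 < 22448, so the inequality fails and N ≥ 9. We prove 3·3^t ≥ 44t^3 - 10t for all t ≥ 9.
When t = 9: 3·3^t = 59049 and 44t^3 - 10t = 31986, so 59049 ≥ 31986.
For the inductive step, assume it holds for an arbitrary p ≥ 9, so 3·3^p ≥ 44p^3 - 10p.
Then 3·3^(p + 1) = 3·(3·3^p) ≥ 3·(44p^3 - 10p).
Also, for p ≥ 9 we have 3·(44p^3 - 10p) ≥ 44(p+1)^3 - 10(p+1), since 3·(44p^3 - 10p) − (44(p+1)^3 - 10(p+1)) = 88p^3 - 132p^2 - 152p - 34, which is nonnegative for all p ≥ 9.
Combining, 3·3^(p + 1) ≥ 44(p+1)^3 - 10(p+1).
Hence, by induction on t, the claim holds for every t ≥ 9.
Hence the smallest such N is 9.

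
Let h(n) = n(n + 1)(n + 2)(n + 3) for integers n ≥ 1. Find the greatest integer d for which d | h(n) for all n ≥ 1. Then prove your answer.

Computing the first values: h(1) = 24 and h(2) = 120; gcd(24, 120) = 24, so d ≤ 24.
We prove 24 | n(n + 1)(n + 2)(n + 3) for all n ≥ 1 by induction on n.
For the base case n = 1: h(1) = 24 = 24·(1), so 24 | h(1).
Suppose the result is true for n = k, i.e. 24 | h(k). Then
h(k+1) − h(k) = (k+1)·(k+2)·(k+3)·(k+4) − k·(k+1)·(k+2)·(k+3) = (k+1)·(k+2)·(k+3)·[(k+4) − k] = 4·(k+1)·(k+2)·(k+3). The product of 3 consecutive integers is divisible by (3)! = 6, so h(k+1) − h(k) is divisible by 4·6 = 24. By the inductive hypothesis 24 | h(k), hence 24 | h(k+1).
By induction, the statement is established for all n ≥ 1.
Therefore the largest such d is 24.

d = 24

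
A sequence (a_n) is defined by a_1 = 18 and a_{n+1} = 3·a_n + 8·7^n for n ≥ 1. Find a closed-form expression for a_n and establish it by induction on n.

a_n = 4·3^(n - 1) + 2·7^n

Computing the first terms: a_1 = 18, a_2 = 110, a_3 = 722. This suggests a_n = 4·3^(n - 1) + 2·7^n.
When n = 1: the formula gives 18 = 18 = a_1.
For the inductive step, assume it holds for an arbitrary p ≥ 1, so a_p = 4·3^(p - 1) + 2·7^p.
Then a_{p+1} = 3·a_p + 8·7^p = 3·(4·3^(p - 1) + 2·7^p) + 8·7^p = 4·3^p + 2·7^(p + 1) = 4·3^((p+1) - 1) + 2·7^(p+1),
which is the claimed formula at n = p+1.
This completes the induction.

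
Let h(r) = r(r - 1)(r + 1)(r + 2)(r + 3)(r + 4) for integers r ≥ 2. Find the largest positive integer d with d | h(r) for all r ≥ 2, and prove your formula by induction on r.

d = 720

Computing the first values: h(2) = 720 and h(3) = 5040; gcd(720, 5040) = 720, so d ≤ 720.
We prove 720 | r(r - 1)(r + 1)(r + 2)(r + 3)(r + 4) for all r ≥ 2 by induction on r.
Base case (r = 2): h(2) = 720 = 720·(1), so 720 | h(2).
Inductive step: suppose the statement holds for some p ≥ 2, i.e. 720 | h(p). Then
h(p+1) − h(p) = p·(p+1)·(p+2)·(p+3)·(p+4)·(p+5) − (p-1)·p·(p+1)·(p+2)·(p+3)·(p+4) = p·(p+1)·(p+2)·(p+3)·(p+4)·[(p+5) − (p-1)] = 6·p·(p+1)·(p+2)·(p+3)·(p+4). The product of 5 consecutive integers is divisible by (5)! = 120, so h(p+1) − h(p) is divisible by 6·120 = 720. By the inductive hypothesis 720 | h(p), hence 720 | h(p+1).
Hence, by induction on r, the claim holds for every r ≥ 2.
Therefore the largest such d is 720.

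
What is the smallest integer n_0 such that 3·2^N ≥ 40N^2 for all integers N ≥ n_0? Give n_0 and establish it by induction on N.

At N = 10: 3072 < 4000, so the inequality fails and n_0 ≥ 11. We prove 3·2^N ≥ 40N^2 for all N ≥ 11.
When N = 11: 3·2^N = 6144 and 40N^2 = 4840, so 6144 ≥ 4840.
Suppose the result is true for N = p, so 3·2^p ≥ 40p^2.
Then 3·2^(p + 1) = 2·(3·2^p) ≥ 2·(40p^2).
Also, for p ≥ 11 we have 2·(40p^2) ≥ 40(p+1)^2, since 2 ≥ (1 + 1/p)^2 for all p ≥ 11.
Combining, 3·2^(p + 1) ≥ 40(p+1)^2.
This completes the induction.
Hence the smallest such n_0 is 11.

n_0 = 11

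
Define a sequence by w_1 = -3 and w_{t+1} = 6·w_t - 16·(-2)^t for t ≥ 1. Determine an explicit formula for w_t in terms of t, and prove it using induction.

w_t = -(-2)^(t + 1) + 6^(t - 1)

Computing the first terms: w_1 = -3, w_2 = 14, w_3 = 20. This suggests w_t = -(-2)^(t + 1) + 6^(t - 1).
Base step (t = 1): the formula gives -3 = -3 = w_1.
Suppose the result is true for t = k, so w_k = -(-2)^(k + 1) + 6^(k - 1).
Then w_{k+1} = 6·w_k - 16·(-2)^k = 6·(-(-2)^(k + 1) + 6^(k - 1)) - 16·(-2)^k = -(-2)^(k + 2) + 6^k = -(-2)^((k+1) + 1) + 6^((k+1) - 1),
which is the claimed formula at t = k+1.
Hence, by induction on t, the claim holds for every t ≥ 1.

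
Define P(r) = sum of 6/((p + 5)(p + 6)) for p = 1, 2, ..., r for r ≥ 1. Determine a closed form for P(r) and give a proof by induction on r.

P(r) = r/(r + 6)

We claim P(r) = r/(r + 6) for all r ≥ 1.
For the base case r = 1: P(1) = 1/7, and the closed form gives 1/7. They agree.
Suppose the result is true for r = p, so P(p) = p/(p + 6).
Then P(p+1) = P(p) + (6/((p + 6)(p + 7))) = (p/(p + 6)) + (6/((p + 6)(p + 7))).
Simplifying, P(p+1) = (p + 1)/(p + 7) = (p+1)/((p+1) + 6),
which is the closed form with r = p+1.
By the principle of mathematical induction, the result holds for all r ≥ 1.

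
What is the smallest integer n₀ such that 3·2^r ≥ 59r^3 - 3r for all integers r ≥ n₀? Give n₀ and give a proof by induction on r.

At r = 16: 196608 < 241616, so the inequality fails and n₀ ≥ 17. We prove 3·2^r ≥ 59r^3 - 3r for all r ≥ 17.
Base step (r = 17): 3·2^r = 393216 and 59r^3 - 3r = 289816, so 393216 ≥ 289816.
Inductive step: suppose the statement holds for some i ≥ 17, so 3·2^i ≥ 59i^3 - 3i.
Then 3·2^(i + 1) = 2·(3·2^i) ≥ 2·(59i^3 - 3i).
Also, for i ≥ 17 we have 2·(59i^3 - 3i) ≥ 59(i+1)^3 - 3(i+1), since 2·(59i^3 - 3i) − (59(i+1)^3 - 3(i+1)) = 59i^3 - 177i^2 - 180i - 56, which is nonnegative for all i ≥ 17.
Combining, 3·2^(i + 1) ≥ 59(i+1)^3 - 3(i+1).
By induction, the statement is established for all r ≥ 17.
Hence the smallest such n₀ is 17.

n₀ = 17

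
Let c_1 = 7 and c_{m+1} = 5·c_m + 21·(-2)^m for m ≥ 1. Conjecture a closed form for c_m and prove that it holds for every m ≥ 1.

Computing the first terms: c_1 = 7, c_2 = -7, c_3 = 49. This suggests c_m = -3(-2)^m + 5^(m - 1).
For the base case m = 1: the formula gives 7 = 7 = c_1.
Suppose the result is true for m = j, so c_j = -3(-2)^j + 5^(j - 1).
Then c_{j+1} = 5·c_j + 21·(-2)^j = 5·(-3(-2)^j + 5^(j - 1)) + 21·(-2)^j = -3(-2)^(j + 1) + 5^j = -3(-2)^(j+1) + 5^((j+1) - 1),
which is the claimed formula at m = j+1.
Hence, by induction on m, the claim holds for every m ≥ 1.

c_m = -3(-2)^m + 5^(m - 1)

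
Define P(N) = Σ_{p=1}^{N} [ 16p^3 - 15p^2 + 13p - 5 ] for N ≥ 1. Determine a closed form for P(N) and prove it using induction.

P(N) = N(4N - 1)(N^2 + N + 1)

We claim P(N) = N(4N - 1)(N^2 + N + 1) for all N ≥ 1.
Base case (N = 1): P(1) = 9, and the closed form gives 9. They agree.
Suppose the result is true for N = p, so P(p) = p(4p^3 + 3p^2 + 3p - 1).
Then P(p+1) = P(p) + (16p^3 + 33p^2 + 31p + 9) = (p(4p^3 + 3p^2 + 3p - 1)) + (16p^3 + 33p^2 + 31p + 9).
Simplifying, P(p+1) = (p + 1)(4p + 3)(p^2 + 3p + 3) = (p+1)(4(p+1) - 1)((p+1)^2 + (p+1) + 1),
which is the closed form with N = p+1.
This completes the induction.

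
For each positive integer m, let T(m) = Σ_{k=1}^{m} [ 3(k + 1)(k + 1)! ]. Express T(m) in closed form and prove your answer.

T(m) = 3(m + 2)! - 6

We claim T(m) = 3(m + 2)! - 6 for all m ≥ 1.
For the base case m = 1: T(1) = 12, and the closed form gives 12. They agree.
For the inductive step, assume it holds for an arbitrary k ≥ 1, so T(k) = 3(k + 2)! - 6.
Then T(k+1) = T(k) + (3(k + 2)(k + 2)!) = (3(k + 2)! - 6) + (3(k + 2)(k + 2)!).
Simplifying, T(k+1) = 3((k+1) + 2)! - 6,
which is the closed form with m = k+1.
By induction, the statement is established for all m ≥ 1.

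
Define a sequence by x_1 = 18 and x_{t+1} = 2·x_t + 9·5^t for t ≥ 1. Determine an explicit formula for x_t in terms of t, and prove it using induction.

Computing the first terms: x_1 = 18, x_2 = 81, x_3 = 387. This suggests x_t = 3·2^(t - 1) + 3·5^t.
Base case (t = 1): the formula gives 18 = 18 = x_1.
Inductive step: suppose the statement holds for some k ≥ 1, so x_k = 3·2^(k - 1) + 3·5^k.
Then x_{k+1} = 2·x_k + 9·5^k = 2·(3·2^(k - 1) + 3·5^k) + 9·5^k = 3·2^k + 3·5^(k + 1) = 3·2^((k+1) - 1) + 3·5^(k+1),
which is the claimed formula at t = k+1.
This completes the induction.

x_t = 3·2^(t - 1) + 3·5^t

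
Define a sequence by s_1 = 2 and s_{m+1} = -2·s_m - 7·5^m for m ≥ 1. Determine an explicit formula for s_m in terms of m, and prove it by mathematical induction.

Computing the first terms: s_1 = 2, s_2 = -39, s_3 = -97. This suggests s_m = 7(-2)^(m - 1) - 5^m.
When m = 1: the formula gives 2 = 2 = s_1.
Suppose the result is true for m = j, so s_j = 7(-2)^(j - 1) - 5^j.
Then s_{j+1} = -2·s_j - 7·5^j = -2·(7(-2)^(j - 1) - 5^j) - 7·5^j = 7(-2)^j - 5^(j + 1) = 7(-2)^((j+1) - 1) - 5^(j+1),
which is the claimed formula at m = j+1.
Hence, by induction on m, the claim holds for every m ≥ 1.

s_m = 7(-2)^(m - 1) - 5^m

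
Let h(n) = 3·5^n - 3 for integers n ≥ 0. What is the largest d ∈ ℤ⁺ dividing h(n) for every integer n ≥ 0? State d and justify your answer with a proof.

d = 12

Computing the first values: h(0) = 0 and h(1) = 12; gcd(0, 12) = 12, so d ≤ 12.
We prove 12 | 3·5^n - 3 for all n ≥ 0 by induction on n.
When n = 0: h(0) = 0 = 12·(0), so 12 | h(0).
For the inductive step, assume it holds for an arbitrary i ≥ 0, i.e. 12 | h(i). Then
h(i+1) = 3·5^(i+1) - 3 = 5·(3·5^i - 3) + 12 = 5·h(i) + 12. The first term is divisible by 12 by the inductive hypothesis, and 12 is divisible by 12. Hence 12 | h(i+1).
This completes the induction.
Therefore the largest such d is 12.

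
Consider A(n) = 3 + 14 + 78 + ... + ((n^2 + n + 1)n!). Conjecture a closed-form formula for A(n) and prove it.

A(n) = (n + 1)(n + 1)! - 1

We claim A(n) = (n + 1)(n + 1)! - 1 for all n ≥ 1.
For the base case n = 1: A(1) = 3, and the closed form gives 3. They agree.
Suppose the result is true for n = i, so A(i) = (i + 1)(i + 1)! - 1.
Then A(i+1) = A(i) + ((i^2 + 3i + 3)(i + 1)!) = ((i + 1)(i + 1)! - 1) + ((i^2 + 3i + 3)(i + 1)!).
Simplifying, A(i+1) = ((i+1) + 1)((i+1) + 1)! - 1,
which is the closed form with n = i+1.
This completes the induction.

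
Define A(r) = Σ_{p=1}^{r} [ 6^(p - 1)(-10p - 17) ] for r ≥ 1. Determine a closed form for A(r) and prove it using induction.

A(r) = -6^r(2r + 3) + 3

We claim A(r) = -6^r(2r + 3) + 3 for all r ≥ 1.
For the base case r = 1: A(1) = -27, and the closed form gives -27. They agree.
Inductive step: assume the claim holds for r = p, so A(p) = -6^p(2p + 3) + 3.
Then A(p+1) = A(p) + (6^p(-10p - 27)) = (-6^p(2p + 3) + 3) + (6^p(-10p - 27)).
Simplifying, A(p+1) = -12·6^p·p - 30·6^p + 3 = -6^(p+1)(2(p+1) + 3) + 3,
which is the closed form with r = p+1.
Hence, by induction on r, the claim holds for every r ≥ 1.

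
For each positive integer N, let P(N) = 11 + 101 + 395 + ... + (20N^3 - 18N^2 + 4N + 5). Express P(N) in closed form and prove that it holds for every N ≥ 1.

We claim P(N) = N(5N^3 + 4N^2 - 2N + 4) for all N ≥ 1.
Base case (N = 1): P(1) = 11, and the closed form gives 11. They agree.
Suppose the result is true for N = j, so P(j) = j(5j^3 + 4j^2 - 2j + 4).
Then P(j+1) = P(j) + (20j^3 + 42j^2 + 28j + 11) = (j(5j^3 + 4j^2 - 2j + 4)) + (20j^3 + 42j^2 + 28j + 11).
Simplifying, P(j+1) = (j + 1)(5j^3 + 19j^2 + 21j + 11) = (j+1)(5(j+1)^3 + 4(j+1)^2 - 2(j+1) + 4),
which is the closed form with N = j+1.
By induction, the statement is established for all N ≥ 1.

P(N) = N(5N^3 + 4N^2 - 2N + 4)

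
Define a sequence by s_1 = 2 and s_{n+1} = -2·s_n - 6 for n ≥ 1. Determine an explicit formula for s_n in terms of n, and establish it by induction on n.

s_n = (-2)^(n + 1) - 2

Computing the first terms: s_1 = 2, s_2 = -10, s_3 = 14. This suggests s_n = (-2)^(n + 1) - 2.
Base step (n = 1): the formula gives 2 = 2 = s_1.
For the inductive step, assume it holds for an arbitrary k ≥ 1, so s_k = (-2)^(k + 1) - 2.
Then s_{k+1} = -2·s_k - 6 = -2·((-2)^(k + 1) - 2) - 6 = (-2)^(k + 2) - 2 = (-2)^((k+1) + 1) - 2,
which is the claimed formula at n = k+1.
Hence, by induction on n, the claim holds for every n ≥ 1.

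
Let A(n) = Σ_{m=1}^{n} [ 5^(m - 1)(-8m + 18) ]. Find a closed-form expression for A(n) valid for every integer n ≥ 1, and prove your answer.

A(n) = 5^n(-2n + 5) - 5

We claim A(n) = 5^n(-2n + 5) - 5 for all n ≥ 1.
For the base case n = 1: A(1) = 10, and the closed form gives 10. They agree.
Suppose the result is true for n = m, so A(m) = 5^m(-2m + 5) - 5.
Then A(m+1) = A(m) + (5^m(-8m + 10)) = (5^m(-2m + 5) - 5) + (5^m(-8m + 10)).
Simplifying, A(m+1) = -10·5^m·m + 15·5^m - 5 = 5^(m+1)(-2(m+1) + 5) - 5,
which is the closed form with n = m+1.
This completes the induction.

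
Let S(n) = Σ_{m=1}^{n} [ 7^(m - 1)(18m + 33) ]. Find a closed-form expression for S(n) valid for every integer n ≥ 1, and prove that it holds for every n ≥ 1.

We claim S(n) = 7^n(3n + 5) - 5 for all n ≥ 1.
Base step (n = 1): S(1) = 51, and the closed form gives 51. They agree.
Suppose the result is true for n = m, so S(m) = 7^m(3m + 5) - 5.
Then S(m+1) = S(m) + (7^m(18m + 51)) = (7^m(3m + 5) - 5) + (7^m(18m + 51)).
Simplifying, S(m+1) = 21·7^m·m + 56·7^m - 5 = 7^(m+1)(3(m+1) + 5) - 5,
which is the closed form with n = m+1.
By the principle of mathematical induction, the result holds for all n ≥ 1.

S(n) = 7^n(3n + 5) - 5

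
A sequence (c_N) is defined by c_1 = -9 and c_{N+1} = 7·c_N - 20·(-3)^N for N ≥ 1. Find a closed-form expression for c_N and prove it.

c_N = 2(-3)^N - 3·7^(N - 1)

Computing the first terms: c_1 = -9, c_2 = -3, c_3 = -201. This suggests c_N = 2(-3)^N - 3·7^(N - 1).
Base case (N = 1): the formula gives -9 = -9 = c_1.
Suppose the result is true for N = i, so c_i = 2(-3)^i - 3·7^(i - 1).
Then c_{i+1} = 7·c_i - 20·(-3)^i = 7·(2(-3)^i - 3·7^(i - 1)) - 20·(-3)^i = 2(-3)^(i + 1) - 3·7^i = 2(-3)^(i+1) - 3·7^((i+1) - 1),
which is the claimed formula at N = i+1.
By the principle of mathematical induction, the result holds for all N ≥ 1.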